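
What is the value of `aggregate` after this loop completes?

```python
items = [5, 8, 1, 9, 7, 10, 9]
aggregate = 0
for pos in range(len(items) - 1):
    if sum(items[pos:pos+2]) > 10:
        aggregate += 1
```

Count windows with sum > 10
`aggregate` takes the values: 0 → 1 → 2 → 3 → 4

Answer: 4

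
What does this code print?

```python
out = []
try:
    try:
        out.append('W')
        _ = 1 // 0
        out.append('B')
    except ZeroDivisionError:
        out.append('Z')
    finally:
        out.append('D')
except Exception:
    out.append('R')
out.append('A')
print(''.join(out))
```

Execution trace: 'W' (inner try body) → 'Z' (inner except ZeroDivisionError) → 'D' (inner finally) → 'A' (after the try/except). Output: WZDA

Answer: WZDA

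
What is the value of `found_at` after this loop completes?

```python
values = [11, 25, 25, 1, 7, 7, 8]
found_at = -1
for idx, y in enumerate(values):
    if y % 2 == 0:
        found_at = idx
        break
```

First even number index in [11, 25, 25, 1, 7, 7, 8]
`found_at` takes the values: -1 → 6

Answer: 6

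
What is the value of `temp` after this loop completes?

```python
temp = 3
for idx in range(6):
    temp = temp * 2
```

Multiply by 2, 6 times: 3 * 2^6 = 192
`temp` takes the values: 3 → 6 → 12 → 24 → 48 → 96 → 192

Answer: 192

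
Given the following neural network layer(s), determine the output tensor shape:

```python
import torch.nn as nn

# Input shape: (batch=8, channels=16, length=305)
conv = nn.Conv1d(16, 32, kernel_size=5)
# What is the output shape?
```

Input: (8, 16, 305) -> Output: (8, 32, 301)

Answer: (8, 32, 301)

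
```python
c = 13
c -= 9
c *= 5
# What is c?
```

Trace:
`c = 13` → c = 13
`c -= 9` → c = 4
`c *= 5` → c = 20
So c = 20

Answer: 20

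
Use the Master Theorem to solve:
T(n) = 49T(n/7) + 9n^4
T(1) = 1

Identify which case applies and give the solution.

a=49, b=7, f(n)=9n^4. log_7(49) = 2. Since c=4 > 2 and the regularity condition holds (49(n/7)^4 = (49/7^4)n^4 with 49/7^4 < 1), Case 3 applies: T(n) = Θ(f(n)) = O(n^4).

Answer: O(n^4) - Case 3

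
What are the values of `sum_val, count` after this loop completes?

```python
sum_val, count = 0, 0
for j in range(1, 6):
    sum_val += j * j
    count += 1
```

Sum of squares and count
`sum_val, count` takes the values: (0, 0) → (1, 0) → (1, 1) → (5, 1) → (5, 2) → (14, 2) → (14, 3) → (30, 3) → (30, 4) → (55, 4) → (55, 5)

Answer: 55, 5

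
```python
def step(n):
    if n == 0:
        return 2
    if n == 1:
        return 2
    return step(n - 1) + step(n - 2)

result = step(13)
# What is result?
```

Build up from base cases: step(0)=2, step(1)=2, step(2)=4, step(3)=6, step(4)=10, step(5)=16, step(6)=26, ..., step(13)=754

Answer: 754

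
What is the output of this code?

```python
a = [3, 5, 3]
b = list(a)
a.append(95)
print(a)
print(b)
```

Key concept: list() constructor creates copy.
Step by step:
`a = [3, 5, 3]` → a = [3, 5, 3]
`b = list(a)` → b = [3, 5, 3]
`a.append(95)` → a = [3, 5, 3, 95]
`print(a)` → prints [3, 5, 3, 95]
`print(b)` → prints [3, 5, 3]

Answer:
[3, 5, 3, 95]
[3, 5, 3]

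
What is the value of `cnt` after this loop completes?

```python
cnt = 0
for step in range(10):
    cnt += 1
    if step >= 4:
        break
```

Loop breaks when step reaches 4, cnt is 5
`cnt` takes the values: 0 → 1 → 2 → 3 → 4 → 5

Answer: 5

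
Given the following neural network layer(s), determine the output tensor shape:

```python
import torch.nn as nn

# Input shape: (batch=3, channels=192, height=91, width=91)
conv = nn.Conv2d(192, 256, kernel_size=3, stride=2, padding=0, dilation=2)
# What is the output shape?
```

Input: (3, 192, 91, 91) -> Output: (3, 256, 44, 44)

Answer: (3, 256, 44, 44)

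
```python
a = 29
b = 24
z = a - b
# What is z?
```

Trace:
`a = 29` → a = 29
`b = 24` → b = 24
`z = a - b` → z = 5
So z = 5

Answer: 5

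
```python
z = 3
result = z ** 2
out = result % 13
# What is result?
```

Trace:
`z = 3` → z = 3
`result = z ** 2` → result = 9
`out = result % 13` → out = 9
So result = 9

Answer: 9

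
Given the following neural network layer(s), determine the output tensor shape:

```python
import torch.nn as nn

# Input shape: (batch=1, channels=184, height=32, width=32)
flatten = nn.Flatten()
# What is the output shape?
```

Input: (1, 184, 32, 32) -> Output: (1, 188416)

Answer: (1, 188416)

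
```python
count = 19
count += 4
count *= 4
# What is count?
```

Trace:
`count = 19` → count = 19
`count += 4` → count = 23
`count *= 4` → count = 92
So count = 92

Answer: 92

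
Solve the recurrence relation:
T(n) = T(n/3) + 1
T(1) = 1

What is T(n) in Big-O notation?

Each step divides n by 3 and adds 1. After log_3(n) steps we reach T(1)=1. So T(n) = 1·log_3(n) + 1 = O(log n).

Answer: O(log n)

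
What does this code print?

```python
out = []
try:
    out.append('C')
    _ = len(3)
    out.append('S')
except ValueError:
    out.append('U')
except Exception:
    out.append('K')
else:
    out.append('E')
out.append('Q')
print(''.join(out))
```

Execution trace: 'C' (try body) → 'K' (except Exception) → 'Q' (after the try/except). Output: CKQ

Answer: CKQ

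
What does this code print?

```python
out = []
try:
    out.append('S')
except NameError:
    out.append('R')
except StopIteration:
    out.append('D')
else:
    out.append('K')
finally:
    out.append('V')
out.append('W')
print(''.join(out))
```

Execution trace: 'S' (try body, no exception) → 'K' (else) → 'V' (finally) → 'W' (after the try/except). Output: SKVW

Answer: SKVW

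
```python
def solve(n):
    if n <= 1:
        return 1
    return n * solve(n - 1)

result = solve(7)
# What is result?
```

solve(7) = 7 * 6 * 5 * 4 * 3 * 2 * 1 = 5040

Answer: 5040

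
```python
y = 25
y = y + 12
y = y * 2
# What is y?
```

Trace:
`y = 25` → y = 25
`y = y + 12` → y = 37
`y = y * 2` → y = 74
So y = 74

Answer: 74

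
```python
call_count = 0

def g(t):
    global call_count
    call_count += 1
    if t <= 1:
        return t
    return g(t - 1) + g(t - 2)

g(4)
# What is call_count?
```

Calls(t) = 1 + Calls(t-1) + Calls(t-2); Calls(0)=Calls(1)=1. For t=4 this gives 9.

Answer: 9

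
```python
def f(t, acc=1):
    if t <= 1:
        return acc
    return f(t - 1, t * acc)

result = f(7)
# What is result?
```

Accumulator trace (n, acc): (7, 1) -> (6, 7) -> (5, 42) -> (4, 210) -> (3, 840) -> (2, 2520) -> (1, 5040) -> return 5040

Answer: 5040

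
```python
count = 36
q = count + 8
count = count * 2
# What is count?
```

Trace:
`count = 36` → count = 36
`q = count + 8` → q = 44
`count = count * 2` → count = 72
So count = 72

Answer: 72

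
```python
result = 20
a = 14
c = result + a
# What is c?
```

Trace:
`result = 20` → result = 20
`a = 14` → a = 14
`c = result + a` → c = 34
So c = 34

Answer: 34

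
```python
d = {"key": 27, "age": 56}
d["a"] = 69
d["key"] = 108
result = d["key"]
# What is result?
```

Trace:
`d = {"key": 27, "age": 56}` → d = {'key': 27, 'age': 56}
`d["a"] = 69` → d = {'key': 27, 'age': 56, 'a': 69}
`d["key"] = 108` → d = {'key': 108, 'age': 56, 'a': 69}
`result = d["key"]` → result = 108
So result = 108

Answer: 108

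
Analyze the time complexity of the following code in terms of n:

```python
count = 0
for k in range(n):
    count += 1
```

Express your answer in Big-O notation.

Each loop level contributes: n. Multiplying the contributions gives O(n).

Answer: O(n)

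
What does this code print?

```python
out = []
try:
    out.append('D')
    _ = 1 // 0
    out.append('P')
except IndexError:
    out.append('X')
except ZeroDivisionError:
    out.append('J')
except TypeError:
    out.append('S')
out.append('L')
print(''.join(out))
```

Execution trace: 'D' (try body) → 'J' (except ZeroDivisionError) → 'L' (after the try/except). Output: DJL

Answer: DJL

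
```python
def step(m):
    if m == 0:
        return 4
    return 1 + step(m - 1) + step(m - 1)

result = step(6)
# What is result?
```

step(m) = 1 + 2·step(m-1), step(0)=4. Closed form: (4+1)·2^6 - 1 = 319.

Answer: 319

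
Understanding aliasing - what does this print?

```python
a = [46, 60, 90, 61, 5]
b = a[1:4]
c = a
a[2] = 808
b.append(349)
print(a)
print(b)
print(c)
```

Key concept: slice vs alias.
Step by step:
`a = [46, 60, 90, 61, 5]` → a = [46, 60, 90, 61, 5]
`b = a[1:4]` → b = [60, 90, 61]
`c = a` → c = [46, 60, 90, 61, 5] (same object as a)
`a[2] = 808` → a = [46, 60, 808, 61, 5] (same object as c); c = [46, 60, 808, 61, 5] (same object as a)
`b.append(349)` → b = [60, 90, 61, 349]
`print(a)` → prints [46, 60, 808, 61, 5]
`print(b)` → prints [60, 90, 61, 349]
`print(c)` → prints [46, 60, 808, 61, 5]

Answer:
[46, 60, 808, 61, 5]
[60, 90, 61, 349]
[46, 60, 808, 61, 5]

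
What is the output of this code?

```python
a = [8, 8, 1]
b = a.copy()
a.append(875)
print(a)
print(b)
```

Key concept: list.copy() creates independent copy.
Step by step:
`a = [8, 8, 1]` → a = [8, 8, 1]
`b = a.copy()` → b = [8, 8, 1]
`a.append(875)` → a = [8, 8, 1, 875]
`print(a)` → prints [8, 8, 1, 875]
`print(b)` → prints [8, 8, 1]

Answer:
[8, 8, 1, 875]
[8, 8, 1]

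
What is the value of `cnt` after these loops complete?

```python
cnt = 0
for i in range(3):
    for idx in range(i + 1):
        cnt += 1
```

Triangle: 1 + 2 + ... + 3
`cnt` takes the values: 0 → 1 → 2 → 3 → 4 → 5 → 6

Answer: 6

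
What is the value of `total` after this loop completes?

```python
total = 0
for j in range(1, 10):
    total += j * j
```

Sum of squares 1² to 9² = 285
`total` takes the values: 0 → 1 → 5 → 14 → 30 → 55 → 91 → 140 → 204 → 285

Answer: 285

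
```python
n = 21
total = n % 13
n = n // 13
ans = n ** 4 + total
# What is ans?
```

Trace:
`n = 21` → n = 21
`total = n % 13` → total = 8
`n = n // 13` → n = 1
`ans = n ** 4 + total` → ans = 9
So ans = 9

Answer: 9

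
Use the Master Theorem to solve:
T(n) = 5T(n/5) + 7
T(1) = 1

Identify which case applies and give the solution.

a=5, b=5, f(n)=7. log_5(5) = 1. Since c=0 < 1, Case 1 applies: T(n) = Θ(n^log_b(a)) = O(n).

Answer: O(n) - Case 1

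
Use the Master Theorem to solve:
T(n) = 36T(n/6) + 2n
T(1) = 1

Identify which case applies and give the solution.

a=36, b=6, f(n)=2n. log_6(36) = 2. Since c=1 < 2, Case 1 applies: T(n) = Θ(n^log_b(a)) = O(n^2).

Answer: O(n^2) - Case 1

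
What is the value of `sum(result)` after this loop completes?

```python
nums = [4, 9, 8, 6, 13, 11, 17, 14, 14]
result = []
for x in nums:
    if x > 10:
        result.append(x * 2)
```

Sum of doubled values > 10
`result` takes the values: [] → [26] → [26, 22] → [26, 22, 34] → [26, 22, 34, 28] → [26, 22, 34, 28, 28]
So `sum(result)` = 138

Answer: 138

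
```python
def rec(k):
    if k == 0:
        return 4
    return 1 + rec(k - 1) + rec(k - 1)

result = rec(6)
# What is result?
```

rec(k) = 1 + 2·rec(k-1), rec(0)=4. Closed form: (4+1)·2^6 - 1 = 319.

Answer: 319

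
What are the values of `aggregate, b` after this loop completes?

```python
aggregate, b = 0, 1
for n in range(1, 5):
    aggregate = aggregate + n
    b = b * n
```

Sum and factorial of 1 to 4
`aggregate, b` takes the values: (0, 1) → (1, 1) → (3, 1) → (3, 2) → (6, 2) → (6, 6) → (10, 6) → (10, 24)

Answer: 10, 24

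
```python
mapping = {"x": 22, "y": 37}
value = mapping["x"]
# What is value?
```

Trace:
`mapping = {"x": 22, "y": 37}` → mapping = {'x': 22, 'y': 37}
`value = mapping["x"]` → value = 22
So value = 22

Answer: 22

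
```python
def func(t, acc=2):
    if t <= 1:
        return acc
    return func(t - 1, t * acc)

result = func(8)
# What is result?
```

Accumulator trace (n, acc): (8, 2) -> (7, 16) -> (6, 112) -> (5, 672) -> (4, 3360) -> (3, 13440) -> (2, 40320) -> (1, 80640) -> return 80640

Answer: 80640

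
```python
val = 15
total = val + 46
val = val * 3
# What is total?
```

Trace:
`val = 15` → val = 15
`total = val + 46` → total = 61
`val = val * 3` → val = 45
So total = 61

Answer: 61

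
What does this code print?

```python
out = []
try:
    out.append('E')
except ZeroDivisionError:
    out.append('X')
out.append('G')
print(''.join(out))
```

Execution trace: 'E' (try body, no exception) → 'G' (after the try/except). Output: EG

Answer: EG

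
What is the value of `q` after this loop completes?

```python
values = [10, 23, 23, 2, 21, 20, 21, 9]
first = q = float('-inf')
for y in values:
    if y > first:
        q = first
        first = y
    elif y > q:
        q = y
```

Second largest (with repeats) in [10, 23, 23, 2, 21, 20, 21, 9]
`q` takes the values: -inf → 10 → 23

Answer: 23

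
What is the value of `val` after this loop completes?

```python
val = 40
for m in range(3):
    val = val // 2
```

Halve 3 times: 40 // 2^3 = 5
`val` takes the values: 40 → 20 → 10 → 5

Answer: 5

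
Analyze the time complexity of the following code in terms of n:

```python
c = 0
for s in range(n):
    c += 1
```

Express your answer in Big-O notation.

Each loop level contributes: n. Multiplying the contributions gives O(n).

Answer: O(n)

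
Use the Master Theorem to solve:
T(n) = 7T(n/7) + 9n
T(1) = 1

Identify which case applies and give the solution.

a=7, b=7, f(n)=9n. log_7(7) = 1. Since c=1 = 1, Case 2 applies: T(n) = Θ(n^log_b(a) · log n) = O(n log n).

Answer: O(n log n) - Case 2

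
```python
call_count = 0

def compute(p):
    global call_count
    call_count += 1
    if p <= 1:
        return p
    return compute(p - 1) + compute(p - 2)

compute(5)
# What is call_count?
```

Calls(p) = 1 + Calls(p-1) + Calls(p-2); Calls(0)=Calls(1)=1. For p=5 this gives 15.

Answer: 15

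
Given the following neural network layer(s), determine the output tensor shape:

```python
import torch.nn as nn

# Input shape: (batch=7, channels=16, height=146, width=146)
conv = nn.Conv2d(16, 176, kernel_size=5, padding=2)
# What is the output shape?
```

Input: (7, 16, 146, 146) -> Output: (7, 176, 146, 146)

Answer: (7, 176, 146, 146)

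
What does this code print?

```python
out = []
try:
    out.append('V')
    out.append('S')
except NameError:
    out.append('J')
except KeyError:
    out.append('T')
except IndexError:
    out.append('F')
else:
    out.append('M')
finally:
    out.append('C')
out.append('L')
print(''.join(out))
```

Execution trace: 'V' (try body) → 'S' (try body, no exception) → 'M' (else) → 'C' (finally) → 'L' (after the try/except). Output: VSMCL

Answer: VSMCL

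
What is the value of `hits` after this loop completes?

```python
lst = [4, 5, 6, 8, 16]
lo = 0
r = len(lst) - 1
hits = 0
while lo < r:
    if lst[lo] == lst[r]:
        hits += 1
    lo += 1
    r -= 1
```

Count matching pairs from ends
`hits` takes the values: 0

Answer: 0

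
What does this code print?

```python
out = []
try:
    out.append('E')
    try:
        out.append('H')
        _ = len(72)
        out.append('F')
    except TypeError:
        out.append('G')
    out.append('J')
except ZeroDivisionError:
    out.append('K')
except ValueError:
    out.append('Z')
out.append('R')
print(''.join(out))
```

Execution trace: 'E' (try body) → 'H' (inner try body) → 'G' (inner except TypeError) → 'J' (try body, no exception) → 'R' (after the try/except). Output: EHGJR

Answer: EHGJR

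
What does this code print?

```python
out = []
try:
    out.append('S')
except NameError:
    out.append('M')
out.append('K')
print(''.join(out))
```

Execution trace: 'S' (try body, no exception) → 'K' (after the try/except). Output: SK

Answer: SK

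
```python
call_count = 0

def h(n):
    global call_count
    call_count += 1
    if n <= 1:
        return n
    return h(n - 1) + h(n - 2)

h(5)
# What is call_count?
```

Calls(n) = 1 + Calls(n-1) + Calls(n-2); Calls(0)=Calls(1)=1. For n=5 this gives 15.

Answer: 15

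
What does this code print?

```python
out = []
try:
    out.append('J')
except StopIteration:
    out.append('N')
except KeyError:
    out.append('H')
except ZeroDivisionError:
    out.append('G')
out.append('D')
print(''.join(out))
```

Execution trace: 'J' (try body, no exception) → 'D' (after the try/except). Output: JD

Answer: JD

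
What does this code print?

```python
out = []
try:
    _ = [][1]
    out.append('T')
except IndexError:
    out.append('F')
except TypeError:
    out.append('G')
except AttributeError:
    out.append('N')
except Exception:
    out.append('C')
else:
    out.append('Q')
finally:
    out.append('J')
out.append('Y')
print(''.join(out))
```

Execution trace: 'F' (except IndexError) → 'J' (finally) → 'Y' (after the try/except). Output: FJY

Answer: FJY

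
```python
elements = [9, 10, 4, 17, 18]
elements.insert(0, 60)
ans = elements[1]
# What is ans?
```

Trace:
`elements = [9, 10, 4, 17, 18]` → elements = [9, 10, 4, 17, 18]
`elements.insert(0, 60)` → elements = [60, 9, 10, 4, 17, 18]
`ans = elements[1]` → ans = 9
So ans = 9

Answer: 9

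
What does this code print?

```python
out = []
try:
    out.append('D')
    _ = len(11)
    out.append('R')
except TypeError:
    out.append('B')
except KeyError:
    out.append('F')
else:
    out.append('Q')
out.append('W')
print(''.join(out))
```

Execution trace: 'D' (try body) → 'B' (except TypeError) → 'W' (after the try/except). Output: DBW

Answer: DBW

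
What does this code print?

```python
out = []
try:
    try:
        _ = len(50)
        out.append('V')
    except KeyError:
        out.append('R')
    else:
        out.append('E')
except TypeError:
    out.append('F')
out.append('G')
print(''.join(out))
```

Execution trace: 'F' (outer except TypeError) → 'G' (after the try/except). Output: FG

Answer: FG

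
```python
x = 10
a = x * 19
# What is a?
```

Trace:
`x = 10` → x = 10
`a = x * 19` → a = 190
So a = 190

Answer: 190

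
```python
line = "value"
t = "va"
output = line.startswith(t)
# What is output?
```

Trace:
`line = "value"` → line = 'value'
`t = "va"` → t = 'va'
`output = line.startswith(t)` → output = True
So output = True

Answer: True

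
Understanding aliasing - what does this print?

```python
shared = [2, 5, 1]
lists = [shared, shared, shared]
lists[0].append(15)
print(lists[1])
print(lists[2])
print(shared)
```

Key concept: list of same reference.
Step by step:
`shared = [2, 5, 1]` → shared = [2, 5, 1]
`lists = [shared, shared, shared]` → lists = [[2, 5, 1], [2, 5, 1], [2, 5, 1]]
`lists[0].append(15)` → shared = [2, 5, 1, 15]; lists = [[2, 5, 1, 15], [2, 5, 1, 15], [2, 5, 1, 15]]
`print(lists[1])` → prints [2, 5, 1, 15]
`print(lists[2])` → prints [2, 5, 1, 15]
`print(shared)` → prints [2, 5, 1, 15]

Answer:
[2, 5, 1, 15]
[2, 5, 1, 15]
[2, 5, 1, 15]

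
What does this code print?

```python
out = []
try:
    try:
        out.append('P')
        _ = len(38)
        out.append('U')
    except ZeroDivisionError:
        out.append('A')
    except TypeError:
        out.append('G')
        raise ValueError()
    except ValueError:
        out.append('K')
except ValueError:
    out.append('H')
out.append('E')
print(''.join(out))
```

Execution trace: 'P' (inner try body) → 'G' (inner except TypeError) → 'H' (outer except ValueError) → 'E' (after the try/except). Output: PGHE

Answer: PGHE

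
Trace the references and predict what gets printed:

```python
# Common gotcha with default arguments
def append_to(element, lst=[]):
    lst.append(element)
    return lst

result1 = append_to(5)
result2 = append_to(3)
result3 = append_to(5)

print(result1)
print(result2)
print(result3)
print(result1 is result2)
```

Key concept: mutable default argument gotcha.
Step by step:
`result1 = append_to(5)` → result1 = [5]
`result2 = append_to(3)` → result1 = [5, 3] (same object as result2); result2 = [5, 3] (same object as result1)
`result3 = append_to(5)` → result1 = [5, 3, 5] (same object as result2, result3); result2 = [5, 3, 5] (same object as result1, result3); result3 = [5, 3, 5] (same object as result1, result2)
`print(result1)` → prints [5, 3, 5]
`print(result2)` → prints [5, 3, 5]
`print(result3)` → prints [5, 3, 5]
`print(result1 is result2)` → prints True

Answer:
[5, 3, 5]
[5, 3, 5]
[5, 3, 5]
True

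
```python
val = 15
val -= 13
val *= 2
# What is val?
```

Trace:
`val = 15` → val = 15
`val -= 13` → val = 2
`val *= 2` → val = 4
So val = 4

Answer: 4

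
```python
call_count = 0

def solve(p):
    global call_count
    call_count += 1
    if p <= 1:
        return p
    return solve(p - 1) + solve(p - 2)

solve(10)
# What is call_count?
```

Calls(p) = 1 + Calls(p-1) + Calls(p-2); Calls(0)=Calls(1)=1. For p=10 this gives 177.

Answer: 177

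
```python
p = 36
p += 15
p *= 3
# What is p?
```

Trace:
`p = 36` → p = 36
`p += 15` → p = 51
`p *= 3` → p = 153
So p = 153

Answer: 153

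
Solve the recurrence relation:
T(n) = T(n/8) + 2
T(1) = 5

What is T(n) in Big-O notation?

Each step divides n by 8 and adds 2. After log_8(n) steps we reach T(1)=5. So T(n) = 2·log_8(n) + 5 = O(log n).

Answer: O(log n)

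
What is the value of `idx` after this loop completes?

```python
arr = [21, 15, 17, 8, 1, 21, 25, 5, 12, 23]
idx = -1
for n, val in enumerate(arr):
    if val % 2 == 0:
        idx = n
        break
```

First even number index in [21, 15, 17, 8, 1, 21, 25, 5, 12, 23]
`idx` takes the values: -1 → 3

Answer: 3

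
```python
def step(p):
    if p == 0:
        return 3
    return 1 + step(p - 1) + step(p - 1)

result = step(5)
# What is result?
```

step(p) = 1 + 2·step(p-1), step(0)=3. Closed form: (3+1)·2^5 - 1 = 127.

Answer: 127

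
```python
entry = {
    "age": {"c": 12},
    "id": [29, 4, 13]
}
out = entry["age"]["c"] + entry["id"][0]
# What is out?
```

Trace:
`entry = { ...` → entry = {'age': {'c': 12}, 'id': [29, 4, 13]}
`out = entry["age"]["c"] + entry["id"][0]` → out = 41
So out = 41

Answer: 41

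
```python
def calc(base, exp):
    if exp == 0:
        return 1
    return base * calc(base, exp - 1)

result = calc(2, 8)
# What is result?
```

calc(2, 8) = 2 * 2 * 2 * 2 * 2 * 2 * 2 * 2 = 256

Answer: 256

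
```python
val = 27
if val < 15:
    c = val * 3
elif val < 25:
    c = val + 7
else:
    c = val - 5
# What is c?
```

Trace:
`val = 27` → val = 27
`if val < 15: ...` → val < 15 is False, val < 25 is False, take else branch → c = 22
So c = 22

Answer: 22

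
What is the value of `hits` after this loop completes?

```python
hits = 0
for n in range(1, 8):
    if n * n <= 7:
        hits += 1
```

Count numbers where n² ≤ 7
`hits` takes the values: 0 → 1 → 2

Answer: 2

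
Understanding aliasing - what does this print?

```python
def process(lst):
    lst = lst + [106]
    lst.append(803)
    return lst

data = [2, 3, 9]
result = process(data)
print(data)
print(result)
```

Key concept: rebinding parameter vs mutation.
Step by step:
`data = [2, 3, 9]` → data = [2, 3, 9]
`result = process(data)` → result = [2, 3, 9, 106, 803]
`print(data)` → prints [2, 3, 9]
`print(result)` → prints [2, 3, 9, 106, 803]

Answer:
[2, 3, 9]
[2, 3, 9, 106, 803]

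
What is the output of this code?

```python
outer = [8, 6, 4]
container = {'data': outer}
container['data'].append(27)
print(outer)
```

Key concept: dict holds reference to list.
Step by step:
`outer = [8, 6, 4]` → outer = [8, 6, 4]
`container = {'data': outer}` → container = {'data': [8, 6, 4]}
`container['data'].append(27)` → outer = [8, 6, 4, 27]; container = {'data': [8, 6, 4, 27]}
`print(outer)` → prints [8, 6, 4, 27]

Answer: [8, 6, 4, 27]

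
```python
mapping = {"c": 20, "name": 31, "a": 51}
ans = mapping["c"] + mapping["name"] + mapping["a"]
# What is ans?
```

Trace:
`mapping = {"c": 20, "name": 31, "a": 51}` → mapping = {'c': 20, 'name': 31, 'a': 51}
`ans = mapping["c"] + mapping["name"] + mapping["a"]` → ans = 102
So ans = 102

Answer: 102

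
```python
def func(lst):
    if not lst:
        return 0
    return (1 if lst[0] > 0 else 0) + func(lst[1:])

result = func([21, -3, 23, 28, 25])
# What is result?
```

Count of positive elements in [21, -3, 23, 28, 25] = 4

Answer: 4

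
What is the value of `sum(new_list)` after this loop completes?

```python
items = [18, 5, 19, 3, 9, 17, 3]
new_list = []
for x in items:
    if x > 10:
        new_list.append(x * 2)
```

Sum of doubled values > 10
`new_list` takes the values: [] → [36] → [36, 38] → [36, 38, 34]
So `sum(new_list)` = 108

Answer: 108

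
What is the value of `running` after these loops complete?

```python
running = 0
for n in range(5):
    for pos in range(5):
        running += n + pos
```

Sum of all n+pos for n,pos in 5x5
`running` takes the values: 0 → 1 → 3 → 6 → 10 → 11 → 13 → 16 → 20 → 25 → 27 → 30 → 34 → 39 → 45 → 48 → 52 → 57 → 63 → 70 → 74 → 79 → 85 → 92 → 100

Answer: 100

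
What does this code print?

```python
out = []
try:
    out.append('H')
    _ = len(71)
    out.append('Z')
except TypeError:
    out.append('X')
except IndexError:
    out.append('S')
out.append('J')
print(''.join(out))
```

Execution trace: 'H' (try body) → 'X' (except TypeError) → 'J' (after the try/except). Output: HXJ

Answer: HXJ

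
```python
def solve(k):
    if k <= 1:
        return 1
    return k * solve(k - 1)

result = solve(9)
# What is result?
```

solve(9) = 9 * 8 * 7 * 6 * 5 * 4 * 3 * 2 * 1 = 362880

Answer: 362880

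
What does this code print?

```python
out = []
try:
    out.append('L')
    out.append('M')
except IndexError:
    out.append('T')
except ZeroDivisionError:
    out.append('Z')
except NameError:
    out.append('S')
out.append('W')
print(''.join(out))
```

Execution trace: 'L' (try body) → 'M' (try body, no exception) → 'W' (after the try/except). Output: LMW

Answer: LMW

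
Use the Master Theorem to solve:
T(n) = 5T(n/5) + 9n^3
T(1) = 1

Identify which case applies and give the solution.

a=5, b=5, f(n)=9n^3. log_5(5) = 1. Since c=3 > 1 and the regularity condition holds (5(n/5)^3 = (5/5^3)n^3 with 5/5^3 < 1), Case 3 applies: T(n) = Θ(f(n)) = O(n^3).

Answer: O(n^3) - Case 3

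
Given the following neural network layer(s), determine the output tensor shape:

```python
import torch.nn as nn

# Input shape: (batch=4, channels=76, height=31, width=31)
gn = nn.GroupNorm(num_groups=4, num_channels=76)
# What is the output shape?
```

Input: (4, 76, 31, 31) -> Output: (4, 76, 31, 31)

Answer: (4, 76, 31, 31)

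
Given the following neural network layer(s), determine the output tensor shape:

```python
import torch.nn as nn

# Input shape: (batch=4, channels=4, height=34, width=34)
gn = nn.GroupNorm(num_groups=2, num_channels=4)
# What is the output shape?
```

Input: (4, 4, 34, 34) -> Output: (4, 4, 34, 34)

Answer: (4, 4, 34, 34)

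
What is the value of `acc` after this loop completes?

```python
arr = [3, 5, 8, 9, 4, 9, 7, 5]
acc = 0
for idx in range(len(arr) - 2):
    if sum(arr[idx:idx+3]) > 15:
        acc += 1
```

Count windows with sum > 15
`acc` takes the values: 0 → 1 → 2 → 3 → 4 → 5 → 6

Answer: 6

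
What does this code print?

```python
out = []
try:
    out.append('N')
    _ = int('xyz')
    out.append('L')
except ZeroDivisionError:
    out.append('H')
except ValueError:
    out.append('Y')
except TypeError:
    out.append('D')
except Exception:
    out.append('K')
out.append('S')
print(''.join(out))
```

Execution trace: 'N' (try body) → 'Y' (except ValueError) → 'S' (after the try/except). Output: NYS

Answer: NYS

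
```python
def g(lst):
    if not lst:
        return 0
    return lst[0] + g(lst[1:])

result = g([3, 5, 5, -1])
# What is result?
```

3 + 5 + 5 + (-1) + 0 = 12

Answer: 12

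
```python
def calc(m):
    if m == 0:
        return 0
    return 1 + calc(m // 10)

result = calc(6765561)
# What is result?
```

Count of digits of 6765561: 7

Answer: 7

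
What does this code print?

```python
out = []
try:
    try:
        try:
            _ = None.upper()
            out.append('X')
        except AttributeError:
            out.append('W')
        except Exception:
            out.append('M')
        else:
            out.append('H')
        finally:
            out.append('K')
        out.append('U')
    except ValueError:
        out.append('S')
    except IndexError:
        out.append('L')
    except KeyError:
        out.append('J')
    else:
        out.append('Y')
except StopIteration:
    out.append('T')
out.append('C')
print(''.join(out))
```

Execution trace: 'W' (inner except AttributeError) → 'K' (inner finally) → 'U' (try body, no exception) → 'Y' (else) → 'C' (after the try/except). Output: WKUYC

Answer: WKUYC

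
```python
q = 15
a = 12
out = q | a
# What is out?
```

Trace:
`q = 15` → q = 15
`a = 12` → a = 12
`out = q | a` → out = 15
So out = 15

Answer: 15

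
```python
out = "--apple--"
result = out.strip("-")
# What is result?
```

Trace:
`out = "--apple--"` → out = '--apple--'
`result = out.strip("-")` → result = 'apple'
So result = 'apple'

Answer: 'apple'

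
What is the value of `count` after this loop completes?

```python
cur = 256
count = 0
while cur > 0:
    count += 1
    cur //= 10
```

Count digits by repeated division by 10
`count` takes the values: 0 → 1 → 2 → 3

Answer: 3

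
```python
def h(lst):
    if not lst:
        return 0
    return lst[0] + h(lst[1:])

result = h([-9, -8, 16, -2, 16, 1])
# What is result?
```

(-9) + (-8) + 16 + (-2) + 16 + 1 + 0 = 14

Answer: 14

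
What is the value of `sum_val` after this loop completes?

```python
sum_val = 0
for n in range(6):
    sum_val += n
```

Sum of 0 to 5 = 15
`sum_val` takes the values: 0 → 1 → 3 → 6 → 10 → 15

Answer: 15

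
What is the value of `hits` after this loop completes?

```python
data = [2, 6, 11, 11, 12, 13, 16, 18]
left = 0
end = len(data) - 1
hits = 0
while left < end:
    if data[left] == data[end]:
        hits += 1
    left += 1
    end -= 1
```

Count matching pairs from ends
`hits` takes the values: 0

Answer: 0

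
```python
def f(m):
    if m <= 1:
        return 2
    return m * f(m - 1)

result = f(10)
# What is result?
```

f(10) = 10 * 9 * 8 * 7 * 6 * 5 * 4 * 3 * 2 * 2 = 7257600

Answer: 7257600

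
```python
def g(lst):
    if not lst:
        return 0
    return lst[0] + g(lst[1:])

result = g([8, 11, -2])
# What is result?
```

8 + 11 + (-2) + 0 = 17

Answer: 17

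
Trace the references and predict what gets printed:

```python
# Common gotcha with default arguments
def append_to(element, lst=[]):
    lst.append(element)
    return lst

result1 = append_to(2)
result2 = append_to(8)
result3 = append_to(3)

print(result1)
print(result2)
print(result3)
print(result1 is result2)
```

Key concept: mutable default argument gotcha.
Step by step:
`result1 = append_to(2)` → result1 = [2]
`result2 = append_to(8)` → result1 = [2, 8] (same object as result2); result2 = [2, 8] (same object as result1)
`result3 = append_to(3)` → result1 = [2, 8, 3] (same object as result2, result3); result2 = [2, 8, 3] (same object as result1, result3); result3 = [2, 8, 3] (same object as result1, result2)
`print(result1)` → prints [2, 8, 3]
`print(result2)` → prints [2, 8, 3]
`print(result3)` → prints [2, 8, 3]
`print(result1 is result2)` → prints True

Answer:
[2, 8, 3]
[2, 8, 3]
[2, 8, 3]
True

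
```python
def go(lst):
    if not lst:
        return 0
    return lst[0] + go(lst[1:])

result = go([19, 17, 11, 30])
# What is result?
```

19 + 17 + 11 + 30 + 0 = 77

Answer: 77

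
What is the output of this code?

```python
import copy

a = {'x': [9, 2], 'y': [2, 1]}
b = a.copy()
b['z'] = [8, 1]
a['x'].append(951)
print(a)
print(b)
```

Key concept: shallow copy of dict with mutable values.
Step by step:
`a = {'x': [9, 2], 'y': [2, 1]}` → a = {'x': [9, 2], 'y': [2, 1]}
`b = a.copy()` → b = {'x': [9, 2], 'y': [2, 1]}
`b['z'] = [8, 1]` → b = {'x': [9, 2], 'y': [2, 1], 'z': [8, 1]}
`a['x'].append(951)` → a = {'x': [9, 2, 951], 'y': [2, 1]}; b = {'x': [9, 2, 951], 'y': [2, 1], 'z': [8, 1]}
`print(a)` → prints {'x': [9, 2, 951], 'y': [2, 1]}
`print(b)` → prints {'x': [9, 2, 951], 'y': [2, 1], 'z': [8, 1]}

Answer:
{'x': [9, 2, 951], 'y': [2, 1]}
{'x': [9, 2, 951], 'y': [2, 1], 'z': [8, 1]}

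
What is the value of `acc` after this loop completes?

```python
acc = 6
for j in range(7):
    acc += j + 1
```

Start at 6, add 1 to 7 = 34
`acc` takes the values: 6 → 7 → 9 → 12 → 16 → 21 → 27 → 34

Answer: 34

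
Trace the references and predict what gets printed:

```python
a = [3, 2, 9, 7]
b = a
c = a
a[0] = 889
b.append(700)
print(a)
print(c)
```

Key concept: multiple aliases.
Step by step:
`a = [3, 2, 9, 7]` → a = [3, 2, 9, 7]
`b = a` → b = [3, 2, 9, 7] (same object as a)
`c = a` → c = [3, 2, 9, 7] (same object as a, b)
`a[0] = 889` → a = [889, 2, 9, 7] (same object as b, c); b = [889, 2, 9, 7] (same object as a, c); c = [889, 2, 9, 7] (same object as a, b)
`b.append(700)` → a = [889, 2, 9, 7, 700] (same object as b, c); b = [889, 2, 9, 7, 700] (same object as a, c); c = [889, 2, 9, 7, 700] (same object as a, b)
`print(a)` → prints [889, 2, 9, 7, 700]
`print(c)` → prints [889, 2, 9, 7, 700]

Answer:
[889, 2, 9, 7, 700]
[889, 2, 9, 7, 700]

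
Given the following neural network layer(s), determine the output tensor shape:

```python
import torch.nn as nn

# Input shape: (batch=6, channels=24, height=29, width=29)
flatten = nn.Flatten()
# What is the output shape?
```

Input: (6, 24, 29, 29) -> Output: (6, 20184)

Answer: (6, 20184)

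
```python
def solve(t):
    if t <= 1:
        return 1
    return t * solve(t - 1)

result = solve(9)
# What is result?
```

solve(9) = 9 * 8 * 7 * 6 * 5 * 4 * 3 * 2 * 1 = 362880

Answer: 362880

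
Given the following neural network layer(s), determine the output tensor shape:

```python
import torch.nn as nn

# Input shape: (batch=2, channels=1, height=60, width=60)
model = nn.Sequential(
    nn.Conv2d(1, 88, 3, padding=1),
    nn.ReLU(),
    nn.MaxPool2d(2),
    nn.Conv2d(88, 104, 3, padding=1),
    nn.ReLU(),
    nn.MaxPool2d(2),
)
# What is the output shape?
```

Input: (2, 1, 60, 60) -> after first Conv2d: (2, 88, 60, 60) -> after first MaxPool2d: (2, 88, 30, 30) -> after second Conv2d: (2, 104, 30, 30) -> Output: (2, 104, 15, 15)

Answer: (2, 104, 15, 15)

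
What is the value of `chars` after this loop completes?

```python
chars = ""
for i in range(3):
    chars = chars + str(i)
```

Concatenate digits 0 to 2
`chars` takes the values: "" → "0" → "01" → "012"

Answer: "012"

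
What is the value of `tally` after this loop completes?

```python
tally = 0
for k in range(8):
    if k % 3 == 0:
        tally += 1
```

Count numbers divisible by 3 in range(8)
`tally` takes the values: 0 → 1 → 2 → 3

Answer: 3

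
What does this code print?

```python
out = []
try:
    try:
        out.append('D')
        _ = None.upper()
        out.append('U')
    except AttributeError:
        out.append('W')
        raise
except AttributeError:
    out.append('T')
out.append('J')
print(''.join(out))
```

Execution trace: 'D' (inner try body) → 'W' (inner except AttributeError) → 'T' (outer except AttributeError) → 'J' (after the try/except). Output: DWTJ

Answer: DWTJ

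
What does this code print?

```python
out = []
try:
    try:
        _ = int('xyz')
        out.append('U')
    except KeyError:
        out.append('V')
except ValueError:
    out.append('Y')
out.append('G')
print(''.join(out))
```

Execution trace: 'Y' (outer except ValueError) → 'G' (after the try/except). Output: YG

Answer: YG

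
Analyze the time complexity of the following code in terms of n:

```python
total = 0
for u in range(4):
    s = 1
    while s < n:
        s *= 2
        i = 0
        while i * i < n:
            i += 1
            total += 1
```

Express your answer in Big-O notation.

Each loop level contributes: 1 × log n × √n. Multiplying the contributions gives O(√n log n).

Answer: O(√n log n)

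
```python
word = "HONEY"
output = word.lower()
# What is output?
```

Trace:
`word = "HONEY"` → word = 'HONEY'
`output = word.lower()` → output = 'honey'
So output = 'honey'

Answer: 'honey'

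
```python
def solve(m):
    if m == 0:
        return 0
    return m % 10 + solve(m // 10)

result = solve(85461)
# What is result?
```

Sum of digits of 85461: 1 + 6 + 4 + 5 + 8 = 24

Answer: 24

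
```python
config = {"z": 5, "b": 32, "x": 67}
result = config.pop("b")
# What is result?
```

Trace:
`config = {"z": 5, "b": 32, "x": 67}` → config = {'z': 5, 'b': 32, 'x': 67}
`result = config.pop("b")` → config = {'z': 5, 'x': 67}; result = 32
So result = 32

Answer: 32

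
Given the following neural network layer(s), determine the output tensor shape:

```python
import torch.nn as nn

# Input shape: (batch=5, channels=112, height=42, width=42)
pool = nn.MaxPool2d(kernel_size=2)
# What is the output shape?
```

Input: (5, 112, 42, 42) -> Output: (5, 112, 21, 21)

Answer: (5, 112, 21, 21)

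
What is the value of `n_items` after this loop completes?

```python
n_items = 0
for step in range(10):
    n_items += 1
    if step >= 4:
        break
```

Loop breaks when step reaches 4, n_items is 5
`n_items` takes the values: 0 → 1 → 2 → 3 → 4 → 5

Answer: 5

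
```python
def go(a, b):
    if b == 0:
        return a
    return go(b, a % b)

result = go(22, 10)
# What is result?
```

go(22, 10) -> go(10, 2) -> go(2, 0) -> 2

Answer: 2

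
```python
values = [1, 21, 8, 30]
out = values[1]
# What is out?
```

Trace:
`values = [1, 21, 8, 30]` → values = [1, 21, 8, 30]
`out = values[1]` → out = 21
So out = 21

Answer: 21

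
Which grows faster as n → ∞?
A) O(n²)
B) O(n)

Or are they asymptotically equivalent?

O(n²) vs O(n): Higher order terms dominate.

Answer: A) O(n²) grows faster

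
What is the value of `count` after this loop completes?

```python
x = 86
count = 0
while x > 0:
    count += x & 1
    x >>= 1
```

Count set bits in 86 (binary: 0b1010110)
`count` takes the values: 0 → 1 → 2 → 3 → 4

Answer: 4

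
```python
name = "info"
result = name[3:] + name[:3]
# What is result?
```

Trace:
`name = "info"` → name = 'info'
`result = name[3:] + name[:3]` → result = 'oinf'
So result = 'oinf'

Answer: 'oinf'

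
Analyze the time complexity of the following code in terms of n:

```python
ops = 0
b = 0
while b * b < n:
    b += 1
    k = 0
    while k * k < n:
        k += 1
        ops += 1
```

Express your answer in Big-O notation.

Each loop level contributes: √n × √n. Multiplying the contributions gives O(n).

Answer: O(n)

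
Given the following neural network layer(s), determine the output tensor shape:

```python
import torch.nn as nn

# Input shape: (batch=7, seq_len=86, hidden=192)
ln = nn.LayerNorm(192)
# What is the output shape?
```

Input: (7, 86, 192) -> Output: (7, 86, 192)

Answer: (7, 86, 192)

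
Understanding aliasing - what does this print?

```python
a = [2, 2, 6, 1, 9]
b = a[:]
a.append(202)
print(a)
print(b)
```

Key concept: slice [:] creates copy.
Step by step:
`a = [2, 2, 6, 1, 9]` → a = [2, 2, 6, 1, 9]
`b = a[:]` → b = [2, 2, 6, 1, 9]
`a.append(202)` → a = [2, 2, 6, 1, 9, 202]
`print(a)` → prints [2, 2, 6, 1, 9, 202]
`print(b)` → prints [2, 2, 6, 1, 9]

Answer:
[2, 2, 6, 1, 9, 202]
[2, 2, 6, 1, 9]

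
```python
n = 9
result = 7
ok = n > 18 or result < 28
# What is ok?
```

Trace:
`n = 9` → n = 9
`result = 7` → result = 7
`ok = n > 18 or result < 28` → ok = True
So ok = True

Answer: True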